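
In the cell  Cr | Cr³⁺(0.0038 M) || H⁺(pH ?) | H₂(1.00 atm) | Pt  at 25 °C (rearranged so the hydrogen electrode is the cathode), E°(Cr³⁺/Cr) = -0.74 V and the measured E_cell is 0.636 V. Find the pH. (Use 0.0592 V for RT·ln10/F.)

pH = 2.56

E°_cell = 0.74 V and n = 6.
log Q = n(E° − E)/0.0592 = 6×(0.74 − 0.636)/0.0592 = 10.541.
With Q = [Cr³⁺]^2·P(H₂)^3 / [H⁺]^6, solving for [H⁺] gives log[H⁺] = -2.563, so pH = 2.56.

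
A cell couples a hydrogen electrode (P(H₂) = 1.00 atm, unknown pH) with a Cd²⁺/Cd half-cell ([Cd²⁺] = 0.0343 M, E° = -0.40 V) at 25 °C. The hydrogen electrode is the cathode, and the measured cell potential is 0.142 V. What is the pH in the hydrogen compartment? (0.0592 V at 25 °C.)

E°_cell = 0.40 V and n = 2.
log Q = n(E° − E)/0.0592 = 2×(0.40 − 0.142)/0.0592 = 8.716.
With Q = [Cd²⁺]·P(H₂) / [H⁺]^2, solving for [H⁺] gives log[H⁺] = -5.090, so pH = 5.09.

pH = 5.09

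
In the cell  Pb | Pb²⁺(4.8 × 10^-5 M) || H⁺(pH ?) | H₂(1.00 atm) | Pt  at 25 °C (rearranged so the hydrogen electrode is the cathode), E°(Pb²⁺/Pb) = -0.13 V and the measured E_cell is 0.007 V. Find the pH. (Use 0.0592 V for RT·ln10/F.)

pH = 4.24

E°_cell = 0.13 V and n = 2.
log Q = n(E° − E)/0.0592 = 2×(0.13 − 0.007)/0.0592 = 4.155.
With Q = [Pb²⁺]·P(H₂) / [H⁺]^2, solving for [H⁺] gives log[H⁺] = -4.237, so pH = 4.24.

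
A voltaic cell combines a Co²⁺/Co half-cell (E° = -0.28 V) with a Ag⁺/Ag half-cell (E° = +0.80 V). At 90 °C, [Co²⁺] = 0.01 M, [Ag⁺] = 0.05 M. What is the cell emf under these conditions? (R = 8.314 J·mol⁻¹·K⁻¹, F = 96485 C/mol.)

1.06 V

The Ag⁺/Ag couple has the higher reduction potential and acts as the cathode, so E°_cell = +0.80 − (-0.28) = 1.08 V.
Balancing electrons gives n = 2; the reaction quotient is Q = [Co²⁺]/[Ag⁺]^2 = 4.00.
E = E° − (RT/nF) ln Q = 1.08 − (8.314×363)/(2×96485) × (1.386) = 1.080 − 0.022 = 1.058 V.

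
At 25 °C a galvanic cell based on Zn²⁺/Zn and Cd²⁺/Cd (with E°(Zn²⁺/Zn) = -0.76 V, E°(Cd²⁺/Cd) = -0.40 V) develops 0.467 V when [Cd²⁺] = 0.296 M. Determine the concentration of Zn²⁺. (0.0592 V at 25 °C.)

7.2 × 10^-5 M

From the Nernst equation, log Q = n(E° − E)/0.0592 = 2(0.36 − 0.467)/0.0592 = -3.615, so Q = 2.43 × 10^-4.
With Q = [Zn²⁺]/[Cd²⁺] and the known concentrations, [Zn²⁺] in the numerator gives [Zn²⁺] = 7.2 × 10^-5 M.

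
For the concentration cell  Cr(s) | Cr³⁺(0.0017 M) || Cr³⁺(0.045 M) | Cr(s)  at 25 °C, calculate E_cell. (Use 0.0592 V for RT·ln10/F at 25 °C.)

0.028 V

Both half-cells are Cr³⁺/Cr, so E°_cell = 0. The concentrated side is the cathode; the cell reaction moves Cr³⁺ from high to low concentration with n = 3.
Q = [Cr³⁺]_dilute/[Cr³⁺]_conc = 0.0017/0.045 = 0.0378.
E = 0 − (0.0592/3) log Q = −(0.0592/3)(-1.423) = 0.0281 V.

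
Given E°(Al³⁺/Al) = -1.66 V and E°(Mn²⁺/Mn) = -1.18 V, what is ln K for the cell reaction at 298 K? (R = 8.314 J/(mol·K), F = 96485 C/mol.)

ln K = 112.2

E°_cell = -1.18 − (-1.66) = 0.48 V, with n = 6 electrons transferred.
At equilibrium E = 0, so the Nernst equation gives ln K = nFE°/RT = (6)(96485)(0.48)/((8.314)(298)) = 112.16.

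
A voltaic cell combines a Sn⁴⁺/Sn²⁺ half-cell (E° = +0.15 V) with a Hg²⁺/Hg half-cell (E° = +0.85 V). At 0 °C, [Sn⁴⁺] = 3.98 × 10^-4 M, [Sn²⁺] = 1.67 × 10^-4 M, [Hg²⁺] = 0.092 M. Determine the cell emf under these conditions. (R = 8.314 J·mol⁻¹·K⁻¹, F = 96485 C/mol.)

The Hg²⁺/Hg couple has the higher reduction potential and acts as the cathode, so E°_cell = +0.85 − (+0.15) = 0.70 V.
Balancing electrons gives n = 2; the reaction quotient is Q = [Sn⁴⁺]/([Sn²⁺]·[Hg²⁺]) = 25.9.
E = E° − (RT/nF) ln Q = 0.70 − (8.314×273)/(2×96485) × (3.254) = 0.700 − 0.038 = 0.662 V.

0.662 V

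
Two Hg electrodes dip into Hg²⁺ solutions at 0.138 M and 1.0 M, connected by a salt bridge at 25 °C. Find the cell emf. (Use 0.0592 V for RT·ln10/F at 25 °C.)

Both half-cells are Hg²⁺/Hg, so E°_cell = 0. The concentrated side is the cathode; the cell reaction moves Hg²⁺ from high to low concentration with n = 2.
Q = [Hg²⁺]_dilute/[Hg²⁺]_conc = 0.138/1.0 = 0.138.
E = 0 − (0.0592/2) log Q = −(0.0592/2)(-0.860) = 0.0255 V.

0.025 V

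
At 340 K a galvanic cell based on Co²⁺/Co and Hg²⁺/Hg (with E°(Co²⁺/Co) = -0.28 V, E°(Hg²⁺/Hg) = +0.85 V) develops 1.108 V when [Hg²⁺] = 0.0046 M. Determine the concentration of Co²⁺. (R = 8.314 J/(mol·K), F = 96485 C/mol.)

0.021 M

From the Nernst equation, ln Q = nF(E° − E)/RT = 2×96485×(1.13 − 1.108)/(8.314×340) = 1.502, so Q = 4.49.
With Q = [Co²⁺]/[Hg²⁺] and the known concentrations, [Co²⁺] in the numerator gives [Co²⁺] = 0.021 M.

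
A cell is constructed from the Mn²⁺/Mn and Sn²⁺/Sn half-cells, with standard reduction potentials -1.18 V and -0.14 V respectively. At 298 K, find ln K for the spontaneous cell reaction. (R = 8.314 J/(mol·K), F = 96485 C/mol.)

ln K = 81.0

E°_cell = -0.14 − (-1.18) = 1.04 V, with n = 2 electrons transferred.
At equilibrium E = 0, so the Nernst equation gives ln K = nFE°/RT = (2)(96485)(1.04)/((8.314)(298)) = 81.00.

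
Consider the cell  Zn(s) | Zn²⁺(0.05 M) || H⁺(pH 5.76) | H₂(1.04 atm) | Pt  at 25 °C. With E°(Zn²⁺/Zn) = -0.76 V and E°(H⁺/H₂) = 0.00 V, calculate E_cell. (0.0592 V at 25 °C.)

The hydrogen couple is the cathode, so E°_cell = 0.76 V; n = 2.
[H⁺] = 10^(−5.76) = 1.7 × 10^-6 M, and Q = [Zn²⁺]·P(H₂) / [H⁺]^2 = 1.72 × 10^10.
E = E° − (0.0592/2) log Q = 0.76 − (0.0592/2)(10.236) = 0.457 V.

0.46 V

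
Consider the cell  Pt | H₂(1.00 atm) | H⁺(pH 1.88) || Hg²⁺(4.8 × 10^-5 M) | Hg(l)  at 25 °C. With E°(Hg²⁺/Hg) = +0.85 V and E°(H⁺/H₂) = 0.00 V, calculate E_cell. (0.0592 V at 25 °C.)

0.83 V

The Hg²⁺/Hg couple is the cathode, so E°_cell = 0.85 V; n = 2.
[H⁺] = 10^(−1.88) = 0.013 M, and Q = [H⁺]^2 / ([Hg²⁺]·P(H₂)) = 3.62.
E = E° − (0.0592/2) log Q = 0.85 − (0.0592/2)(0.559) = 0.833 V.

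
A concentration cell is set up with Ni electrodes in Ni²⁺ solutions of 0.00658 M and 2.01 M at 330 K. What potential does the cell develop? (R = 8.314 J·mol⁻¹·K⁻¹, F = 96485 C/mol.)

0.081 V

Both half-cells are Ni²⁺/Ni, so E°_cell = 0. The concentrated side is the cathode; the cell reaction moves Ni²⁺ from high to low concentration with n = 2.
Q = [Ni²⁺]_dilute/[Ni²⁺]_conc = 0.00658/2.01 = 0.00327.
E = 0 − (RT/nF) ln Q = −((8.314×330)/(2×96485))(-5.722) = 0.0814 V.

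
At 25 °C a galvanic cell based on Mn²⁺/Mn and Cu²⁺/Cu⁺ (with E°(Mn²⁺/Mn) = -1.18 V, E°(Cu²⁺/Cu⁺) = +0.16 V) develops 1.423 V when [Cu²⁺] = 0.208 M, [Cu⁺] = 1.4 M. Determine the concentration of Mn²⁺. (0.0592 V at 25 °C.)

3.5 × 10^-5 M

From the Nernst equation, log Q = n(E° − E)/0.0592 = 2(1.34 − 1.423)/0.0592 = -2.804, so Q = 0.00157.
With Q = [Mn²⁺]·[Cu⁺]^2/[Cu²⁺]^2 and the known concentrations, [Mn²⁺] in the numerator gives [Mn²⁺] = 3.5 × 10^-5 M.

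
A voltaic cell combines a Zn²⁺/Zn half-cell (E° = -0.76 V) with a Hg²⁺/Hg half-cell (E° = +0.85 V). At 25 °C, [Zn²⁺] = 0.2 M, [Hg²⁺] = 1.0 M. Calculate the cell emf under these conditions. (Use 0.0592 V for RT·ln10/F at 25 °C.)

The Hg²⁺/Hg couple has the higher reduction potential and acts as the cathode, so E°_cell = +0.85 − (-0.76) = 1.61 V.
Balancing electrons gives n = 2; the reaction quotient is Q = [Zn²⁺]/[Hg²⁺] = 0.200.
At 25 °C, E = E° − (0.0592/n) log Q = 1.61 − (0.0592/2)(-0.699) = 1.610 + 0.021 = 1.631 V.

1.63 V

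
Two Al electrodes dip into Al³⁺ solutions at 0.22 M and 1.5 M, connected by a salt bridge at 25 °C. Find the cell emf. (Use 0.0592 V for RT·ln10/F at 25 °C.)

Both half-cells are Al³⁺/Al, so E°_cell = 0. The concentrated side is the cathode; the cell reaction moves Al³⁺ from high to low concentration with n = 3.
Q = [Al³⁺]_dilute/[Al³⁺]_conc = 0.22/1.5 = 0.147.
E = 0 − (0.0592/3) log Q = −(0.0592/3)(-0.834) = 0.0165 V.

0.016 V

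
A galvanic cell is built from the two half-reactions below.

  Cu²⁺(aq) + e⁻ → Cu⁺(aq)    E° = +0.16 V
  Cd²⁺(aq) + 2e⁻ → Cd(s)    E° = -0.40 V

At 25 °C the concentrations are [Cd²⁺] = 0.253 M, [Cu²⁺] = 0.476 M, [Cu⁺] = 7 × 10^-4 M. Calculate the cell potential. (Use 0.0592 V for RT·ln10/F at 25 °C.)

0.745 V

The Cu²⁺/Cu⁺ couple has the higher reduction potential and acts as the cathode, so E°_cell = +0.16 − (-0.40) = 0.56 V.
Balancing electrons gives n = 2; the reaction quotient is Q = [Cd²⁺]·[Cu⁺]^2/[Cu²⁺]^2 = 5.47 × 10^-7.
At 25 °C, E = E° − (0.0592/n) log Q = 0.56 − (0.0592/2)(-6.262) = 0.560 + 0.185 = 0.745 V.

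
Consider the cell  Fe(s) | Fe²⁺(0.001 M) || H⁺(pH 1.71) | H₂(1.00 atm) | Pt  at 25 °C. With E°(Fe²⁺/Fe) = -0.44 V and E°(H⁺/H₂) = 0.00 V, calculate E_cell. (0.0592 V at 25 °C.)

The hydrogen couple is the cathode, so E°_cell = 0.44 V; n = 2.
[H⁺] = 10^(−1.71) = 0.019 M, and Q = [Fe²⁺]·P(H₂) / [H⁺]^2 = 2.63.
E = E° − (0.0592/2) log Q = 0.44 − (0.0592/2)(0.420) = 0.428 V.

0.43 V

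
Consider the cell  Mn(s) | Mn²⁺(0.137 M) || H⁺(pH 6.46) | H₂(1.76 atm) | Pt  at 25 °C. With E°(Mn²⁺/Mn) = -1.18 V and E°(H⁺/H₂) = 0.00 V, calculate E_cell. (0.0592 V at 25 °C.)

0.82 V

The hydrogen couple is the cathode, so E°_cell = 1.18 V; n = 2.
[H⁺] = 10^(−6.46) = 3.5 × 10^-7 M, and Q = [Mn²⁺]·P(H₂) / [H⁺]^2 = 2.01 × 10^12.
E = E° − (0.0592/2) log Q = 1.18 − (0.0592/2)(12.302) = 0.816 V.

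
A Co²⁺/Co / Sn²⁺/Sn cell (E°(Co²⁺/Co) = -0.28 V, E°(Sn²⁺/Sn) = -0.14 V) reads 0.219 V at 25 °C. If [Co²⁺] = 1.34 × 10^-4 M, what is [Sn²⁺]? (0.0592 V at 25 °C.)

0.063 M

From the Nernst equation, log Q = n(E° − E)/0.0592 = 2(0.14 − 0.219)/0.0592 = -2.669, so Q = 0.00214.
With Q = [Co²⁺]/[Sn²⁺] and the known concentrations, [Sn²⁺] in the denominator gives [Sn²⁺] = 0.063 M.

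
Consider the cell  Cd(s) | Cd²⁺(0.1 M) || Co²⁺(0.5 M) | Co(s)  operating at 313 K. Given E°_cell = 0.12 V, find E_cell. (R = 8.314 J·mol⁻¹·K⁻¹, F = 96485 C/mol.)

0.142 V

Balancing electrons gives n = 2; the reaction quotient is Q = [Cd²⁺]/[Co²⁺] = 0.200.
E = E° − (RT/nF) ln Q = 0.12 − (8.314×313)/(2×96485) × (-1.609) = 0.120 + 0.022 = 0.142 V.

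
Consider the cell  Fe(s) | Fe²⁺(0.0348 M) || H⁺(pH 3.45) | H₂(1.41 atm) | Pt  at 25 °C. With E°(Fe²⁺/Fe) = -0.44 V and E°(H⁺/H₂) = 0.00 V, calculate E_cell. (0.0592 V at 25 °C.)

The hydrogen couple is the cathode, so E°_cell = 0.44 V; n = 2.
[H⁺] = 10^(−3.45) = 3.5 × 10^-4 M, and Q = [Fe²⁺]·P(H₂) / [H⁺]^2 = 3.9 × 10^5.
E = E° − (0.0592/2) log Q = 0.44 − (0.0592/2)(5.591) = 0.275 V.

0.27 V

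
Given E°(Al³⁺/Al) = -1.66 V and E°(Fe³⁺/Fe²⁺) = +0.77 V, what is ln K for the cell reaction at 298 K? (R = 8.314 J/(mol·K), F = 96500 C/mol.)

E°_cell = +0.77 − (-1.66) = 2.43 V, with n = 3 electrons transferred.
At equilibrium E = 0, so the Nernst equation gives ln K = nFE°/RT = (3)(96500)(2.43)/((8.314)(298)) = 283.94.

ln K = 283.9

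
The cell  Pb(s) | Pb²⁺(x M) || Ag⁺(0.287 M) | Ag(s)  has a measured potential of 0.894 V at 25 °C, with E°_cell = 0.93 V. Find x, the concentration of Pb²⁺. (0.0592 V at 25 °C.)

From the Nernst equation, log Q = n(E° − E)/0.0592 = 2(0.93 − 0.894)/0.0592 = 1.216, so Q = 16.5.
With Q = [Pb²⁺]/[Ag⁺]^2 and the known concentrations, [Pb²⁺] in the numerator gives [Pb²⁺] = 1.4 M.

1.4 M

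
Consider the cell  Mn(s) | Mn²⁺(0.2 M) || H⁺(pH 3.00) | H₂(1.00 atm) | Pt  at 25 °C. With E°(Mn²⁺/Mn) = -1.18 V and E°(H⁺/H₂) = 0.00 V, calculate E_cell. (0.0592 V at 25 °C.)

1.02 V

The hydrogen couple is the cathode, so E°_cell = 1.18 V; n = 2.
[H⁺] = 10^(−3.00) = 0.0010 M, and Q = [Mn²⁺]·P(H₂) / [H⁺]^2 = 2 × 10^5.
E = E° − (0.0592/2) log Q = 1.18 − (0.0592/2)(5.301) = 1.023 V.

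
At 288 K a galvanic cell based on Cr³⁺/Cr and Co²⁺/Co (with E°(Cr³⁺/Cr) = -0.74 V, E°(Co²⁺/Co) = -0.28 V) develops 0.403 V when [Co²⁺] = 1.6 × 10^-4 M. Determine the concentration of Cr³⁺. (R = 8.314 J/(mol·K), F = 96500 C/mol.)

From the Nernst equation, ln Q = nF(E° − E)/RT = 6×96500×(0.46 − 0.403)/(8.314×288) = 13.783, so Q = 9.68 × 10^5.
With Q = [Cr³⁺]^2/[Co²⁺]^3 and the known concentrations, [Cr³⁺]^2 in the numerator gives [Cr³⁺] = 0.002 M.

0.002 M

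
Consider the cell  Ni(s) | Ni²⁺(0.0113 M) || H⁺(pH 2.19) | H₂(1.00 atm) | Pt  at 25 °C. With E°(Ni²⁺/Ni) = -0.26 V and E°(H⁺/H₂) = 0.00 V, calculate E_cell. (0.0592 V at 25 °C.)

0.19 V

The hydrogen couple is the cathode, so E°_cell = 0.26 V; n = 2.
[H⁺] = 10^(−2.19) = 0.0065 M, and Q = [Ni²⁺]·P(H₂) / [H⁺]^2 = 271.
E = E° − (0.0592/2) log Q = 0.26 − (0.0592/2)(2.433) = 0.188 V.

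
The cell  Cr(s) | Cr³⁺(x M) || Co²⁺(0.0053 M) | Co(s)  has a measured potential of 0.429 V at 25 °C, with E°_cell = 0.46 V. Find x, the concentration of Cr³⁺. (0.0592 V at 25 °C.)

0.014 M

From the Nernst equation, log Q = n(E° − E)/0.0592 = 6(0.46 − 0.429)/0.0592 = 3.142, so Q = 1390.
With Q = [Cr³⁺]^2/[Co²⁺]^3 and the known concentrations, [Cr³⁺]^2 in the numerator gives [Cr³⁺] = 0.014 M.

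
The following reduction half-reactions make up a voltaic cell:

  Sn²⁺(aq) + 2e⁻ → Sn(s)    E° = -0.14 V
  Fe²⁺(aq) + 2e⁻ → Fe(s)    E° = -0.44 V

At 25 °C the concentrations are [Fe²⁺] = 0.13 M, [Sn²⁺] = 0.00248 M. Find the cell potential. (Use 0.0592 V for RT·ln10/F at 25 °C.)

0.249 V

The Sn²⁺/Sn couple has the higher reduction potential and acts as the cathode, so E°_cell = -0.14 − (-0.44) = 0.30 V.
Balancing electrons gives n = 2; the reaction quotient is Q = [Fe²⁺]/[Sn²⁺] = 52.4.
At 25 °C, E = E° − (0.0592/n) log Q = 0.30 − (0.0592/2)(1.719) = 0.300 − 0.051 = 0.249 V.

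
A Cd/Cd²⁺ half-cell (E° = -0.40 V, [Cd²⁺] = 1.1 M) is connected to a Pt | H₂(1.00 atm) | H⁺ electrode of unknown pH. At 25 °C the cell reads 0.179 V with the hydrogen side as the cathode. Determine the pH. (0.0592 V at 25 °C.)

pH = 3.71

E°_cell = 0.40 V and n = 2.
log Q = n(E° − E)/0.0592 = 2×(0.40 − 0.179)/0.0592 = 7.466.
With Q = [Cd²⁺]·P(H₂) / [H⁺]^2, solving for [H⁺] gives log[H⁺] = -3.712, so pH = 3.71.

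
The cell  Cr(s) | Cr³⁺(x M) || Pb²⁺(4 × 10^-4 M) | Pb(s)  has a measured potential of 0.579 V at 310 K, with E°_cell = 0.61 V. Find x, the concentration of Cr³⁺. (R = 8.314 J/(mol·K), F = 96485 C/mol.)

2.6 × 10^-4 M

From the Nernst equation, ln Q = nF(E° − E)/RT = 6×96485×(0.61 − 0.579)/(8.314×310) = 6.963, so Q = 1060.
With Q = [Cr³⁺]^2/[Pb²⁺]^3 and the known concentrations, [Cr³⁺]^2 in the numerator gives [Cr³⁺] = 2.6 × 10^-4 M.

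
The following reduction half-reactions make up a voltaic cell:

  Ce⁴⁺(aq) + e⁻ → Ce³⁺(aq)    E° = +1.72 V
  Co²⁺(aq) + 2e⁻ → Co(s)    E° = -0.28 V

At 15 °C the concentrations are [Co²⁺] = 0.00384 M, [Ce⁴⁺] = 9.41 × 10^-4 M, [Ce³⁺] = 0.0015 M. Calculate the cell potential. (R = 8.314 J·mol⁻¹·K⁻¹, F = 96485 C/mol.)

2.06 V

The Ce⁴⁺/Ce³⁺ couple has the higher reduction potential and acts as the cathode, so E°_cell = +1.72 − (-0.28) = 2.00 V.
Balancing electrons gives n = 2; the reaction quotient is Q = [Co²⁺]·[Ce³⁺]^2/[Ce⁴⁺]^2 = 0.00976.
E = E° − (RT/nF) ln Q = 2.00 − (8.314×288)/(2×96485) × (-4.630) = 2.000 + 0.057 = 2.057 V.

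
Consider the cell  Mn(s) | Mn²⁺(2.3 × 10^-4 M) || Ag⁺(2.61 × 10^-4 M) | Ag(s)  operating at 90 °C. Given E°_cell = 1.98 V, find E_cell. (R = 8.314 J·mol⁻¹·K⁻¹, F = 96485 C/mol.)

Balancing electrons gives n = 2; the reaction quotient is Q = [Mn²⁺]/[Ag⁺]^2 = 3380.
E = E° − (RT/nF) ln Q = 1.98 − (8.314×363)/(2×96485) × (8.125) = 1.980 − 0.127 = 1.853 V.

1.85 V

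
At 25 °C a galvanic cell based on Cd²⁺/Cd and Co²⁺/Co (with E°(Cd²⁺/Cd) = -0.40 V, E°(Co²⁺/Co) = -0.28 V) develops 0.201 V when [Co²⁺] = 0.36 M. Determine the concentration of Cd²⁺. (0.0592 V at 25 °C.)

6.6 × 10^-4 M

From the Nernst equation, log Q = n(E° − E)/0.0592 = 2(0.12 − 0.201)/0.0592 = -2.736, so Q = 0.00183.
With Q = [Cd²⁺]/[Co²⁺] and the known concentrations, [Cd²⁺] in the numerator gives [Cd²⁺] = 6.6 × 10^-4 M.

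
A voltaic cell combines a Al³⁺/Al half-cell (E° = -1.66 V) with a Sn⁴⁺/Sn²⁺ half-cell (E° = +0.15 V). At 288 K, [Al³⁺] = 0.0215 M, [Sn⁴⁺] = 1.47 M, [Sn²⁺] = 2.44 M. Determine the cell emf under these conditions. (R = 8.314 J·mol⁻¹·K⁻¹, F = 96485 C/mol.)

1.84 V

The Sn⁴⁺/Sn²⁺ couple has the higher reduction potential and acts as the cathode, so E°_cell = +0.15 − (-1.66) = 1.81 V.
Balancing electrons gives n = 6; the reaction quotient is Q = [Al³⁺]^2·[Sn²⁺]^3/[Sn⁴⁺]^3 = 0.00211.
E = E° − (RT/nF) ln Q = 1.81 − (8.314×288)/(6×96485) × (-6.159) = 1.810 + 0.025 = 1.835 V.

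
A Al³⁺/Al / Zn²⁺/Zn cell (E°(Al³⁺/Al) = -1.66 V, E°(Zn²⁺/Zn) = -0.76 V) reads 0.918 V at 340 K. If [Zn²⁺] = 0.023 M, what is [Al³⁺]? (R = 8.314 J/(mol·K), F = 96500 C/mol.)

From the Nernst equation, ln Q = nF(E° − E)/RT = 6×96500×(0.90 − 0.918)/(8.314×340) = -3.687, so Q = 0.0250.
With Q = [Al³⁺]^2/[Zn²⁺]^3 and the known concentrations, [Al³⁺]^2 in the numerator gives [Al³⁺] = 5.5 × 10^-4 M.

5.5 × 10^-4 M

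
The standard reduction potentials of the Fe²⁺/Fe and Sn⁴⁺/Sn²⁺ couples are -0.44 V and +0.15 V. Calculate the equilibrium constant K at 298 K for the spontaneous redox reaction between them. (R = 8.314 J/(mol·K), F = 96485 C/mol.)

E°_cell = +0.15 − (-0.44) = 0.59 V, with n = 2 electrons transferred.
At equilibrium E = 0, so the Nernst equation gives ln K = nFE°/RT = (2)(96485)(0.59)/((8.314)(298)) = 45.95.
K = e^45.95 = 9.1 × 10^19.

9.1 × 10^19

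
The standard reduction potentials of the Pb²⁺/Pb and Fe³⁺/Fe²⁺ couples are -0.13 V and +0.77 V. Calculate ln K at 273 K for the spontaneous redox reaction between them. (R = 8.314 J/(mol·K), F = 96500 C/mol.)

ln K = 76.5

E°_cell = +0.77 − (-0.13) = 0.90 V, with n = 2 electrons transferred.
At equilibrium E = 0, so the Nernst equation gives ln K = nFE°/RT = (2)(96500)(0.90)/((8.314)(273)) = 76.53.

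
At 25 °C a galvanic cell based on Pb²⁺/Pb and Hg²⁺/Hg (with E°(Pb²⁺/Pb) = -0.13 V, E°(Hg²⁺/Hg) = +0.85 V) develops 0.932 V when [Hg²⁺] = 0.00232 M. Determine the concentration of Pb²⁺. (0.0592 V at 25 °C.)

From the Nernst equation, log Q = n(E° − E)/0.0592 = 2(0.98 − 0.932)/0.0592 = 1.622, so Q = 41.8.
With Q = [Pb²⁺]/[Hg²⁺] and the known concentrations, [Pb²⁺] in the numerator gives [Pb²⁺] = 0.097 M.

0.097 M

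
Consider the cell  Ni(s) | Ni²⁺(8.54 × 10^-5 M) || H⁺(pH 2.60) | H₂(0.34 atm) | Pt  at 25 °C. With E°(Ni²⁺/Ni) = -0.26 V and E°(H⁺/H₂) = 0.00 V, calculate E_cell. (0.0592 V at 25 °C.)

The hydrogen couple is the cathode, so E°_cell = 0.26 V; n = 2.
[H⁺] = 10^(−2.60) = 0.0025 M, and Q = [Ni²⁺]·P(H₂) / [H⁺]^2 = 4.60.
E = E° − (0.0592/2) log Q = 0.26 − (0.0592/2)(0.663) = 0.240 V.

0.24 V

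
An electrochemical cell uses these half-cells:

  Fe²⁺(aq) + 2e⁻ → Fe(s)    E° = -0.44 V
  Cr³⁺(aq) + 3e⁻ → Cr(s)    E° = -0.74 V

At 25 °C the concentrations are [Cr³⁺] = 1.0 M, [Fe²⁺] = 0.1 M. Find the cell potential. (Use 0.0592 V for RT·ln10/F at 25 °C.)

The Fe²⁺/Fe couple has the higher reduction potential and acts as the cathode, so E°_cell = -0.44 − (-0.74) = 0.30 V.
Balancing electrons gives n = 6; the reaction quotient is Q = [Cr³⁺]^2/[Fe²⁺]^3 = 1000.
At 25 °C, E = E° − (0.0592/n) log Q = 0.30 − (0.0592/6)(3.000) = 0.300 − 0.030 = 0.270 V.

0.270 V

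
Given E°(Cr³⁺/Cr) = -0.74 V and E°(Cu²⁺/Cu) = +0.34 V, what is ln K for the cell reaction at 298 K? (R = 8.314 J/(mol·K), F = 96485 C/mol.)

ln K = 252.4

E°_cell = +0.34 − (-0.74) = 1.08 V, with n = 6 electrons transferred.
At equilibrium E = 0, so the Nernst equation gives ln K = nFE°/RT = (6)(96485)(1.08)/((8.314)(298)) = 252.35.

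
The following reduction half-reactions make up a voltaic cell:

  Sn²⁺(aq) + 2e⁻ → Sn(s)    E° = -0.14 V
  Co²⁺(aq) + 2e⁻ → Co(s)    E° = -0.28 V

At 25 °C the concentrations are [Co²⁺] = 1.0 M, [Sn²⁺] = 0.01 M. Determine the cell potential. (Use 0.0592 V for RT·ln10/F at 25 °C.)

The Sn²⁺/Sn couple has the higher reduction potential and acts as the cathode, so E°_cell = -0.14 − (-0.28) = 0.14 V.
Balancing electrons gives n = 2; the reaction quotient is Q = [Co²⁺]/[Sn²⁺] = 100.
At 25 °C, E = E° − (0.0592/n) log Q = 0.14 − (0.0592/2)(2.000) = 0.140 − 0.059 = 0.081 V.

0.081 V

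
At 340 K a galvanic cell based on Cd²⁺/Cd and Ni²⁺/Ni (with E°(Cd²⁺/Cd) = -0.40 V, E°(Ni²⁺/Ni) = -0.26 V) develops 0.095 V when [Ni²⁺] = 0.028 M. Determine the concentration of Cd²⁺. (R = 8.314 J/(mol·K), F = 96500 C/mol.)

0.6 M

From the Nernst equation, ln Q = nF(E° − E)/RT = 2×96500×(0.14 − 0.095)/(8.314×340) = 3.072, so Q = 21.6.
With Q = [Cd²⁺]/[Ni²⁺] and the known concentrations, [Cd²⁺] in the numerator gives [Cd²⁺] = 0.6 M.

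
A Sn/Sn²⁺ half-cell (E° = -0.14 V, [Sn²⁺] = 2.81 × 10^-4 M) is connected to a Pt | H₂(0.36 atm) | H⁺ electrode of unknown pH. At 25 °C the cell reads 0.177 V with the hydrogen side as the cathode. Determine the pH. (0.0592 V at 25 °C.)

pH = 1.37

E°_cell = 0.14 V and n = 2.
log Q = n(E° − E)/0.0592 = 2×(0.14 − 0.177)/0.0592 = -1.250.
With Q = [Sn²⁺]·P(H₂) / [H⁺]^2, solving for [H⁺] gives log[H⁺] = -1.372, so pH = 1.37.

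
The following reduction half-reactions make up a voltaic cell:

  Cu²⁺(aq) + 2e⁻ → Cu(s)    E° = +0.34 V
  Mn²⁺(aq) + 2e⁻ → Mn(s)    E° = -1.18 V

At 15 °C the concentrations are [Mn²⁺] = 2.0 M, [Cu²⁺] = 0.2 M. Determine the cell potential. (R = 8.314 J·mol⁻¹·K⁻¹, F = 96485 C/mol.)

The Cu²⁺/Cu couple has the higher reduction potential and acts as the cathode, so E°_cell = +0.34 − (-1.18) = 1.52 V.
Balancing electrons gives n = 2; the reaction quotient is Q = [Mn²⁺]/[Cu²⁺] = 10.0.
E = E° − (RT/nF) ln Q = 1.52 − (8.314×288)/(2×96485) × (2.303) = 1.520 − 0.029 = 1.491 V.

1.49 V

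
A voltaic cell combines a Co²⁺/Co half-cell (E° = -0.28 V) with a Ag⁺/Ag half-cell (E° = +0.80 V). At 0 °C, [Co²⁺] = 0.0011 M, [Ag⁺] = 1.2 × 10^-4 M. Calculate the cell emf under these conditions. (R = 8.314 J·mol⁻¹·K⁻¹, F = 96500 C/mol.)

0.948 V

The Ag⁺/Ag couple has the higher reduction potential and acts as the cathode, so E°_cell = +0.80 − (-0.28) = 1.08 V.
Balancing electrons gives n = 2; the reaction quotient is Q = [Co²⁺]/[Ag⁺]^2 = 7.64 × 10^4.
E = E° − (RT/nF) ln Q = 1.08 − (8.314×273)/(2×96500) × (11.244) = 1.080 − 0.132 = 0.948 V.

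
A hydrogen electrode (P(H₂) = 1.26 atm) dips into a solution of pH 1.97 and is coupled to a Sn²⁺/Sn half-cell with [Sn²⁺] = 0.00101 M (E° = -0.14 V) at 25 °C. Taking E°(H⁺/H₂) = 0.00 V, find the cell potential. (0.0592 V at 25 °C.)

The hydrogen couple is the cathode, so E°_cell = 0.14 V; n = 2.
[H⁺] = 10^(−1.97) = 0.011 M, and Q = [Sn²⁺]·P(H₂) / [H⁺]^2 = 11.1.
E = E° − (0.0592/2) log Q = 0.14 − (0.0592/2)(1.045) = 0.109 V.

0.11 V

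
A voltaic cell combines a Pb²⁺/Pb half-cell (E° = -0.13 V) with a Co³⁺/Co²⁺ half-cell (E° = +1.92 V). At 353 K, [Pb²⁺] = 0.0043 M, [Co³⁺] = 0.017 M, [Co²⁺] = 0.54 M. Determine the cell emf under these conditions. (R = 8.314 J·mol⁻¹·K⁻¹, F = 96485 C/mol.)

2.03 V

The Co³⁺/Co²⁺ couple has the higher reduction potential and acts as the cathode, so E°_cell = +1.92 − (-0.13) = 2.05 V.
Balancing electrons gives n = 2; the reaction quotient is Q = [Pb²⁺]·[Co²⁺]^2/[Co³⁺]^2 = 4.34.
E = E° − (RT/nF) ln Q = 2.05 − (8.314×353)/(2×96485) × (1.468) = 2.050 − 0.022 = 2.028 V.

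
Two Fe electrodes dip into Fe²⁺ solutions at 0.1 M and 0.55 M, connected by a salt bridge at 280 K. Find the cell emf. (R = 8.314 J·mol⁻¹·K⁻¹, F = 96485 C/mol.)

Both half-cells are Fe²⁺/Fe, so E°_cell = 0. The concentrated side is the cathode; the cell reaction moves Fe²⁺ from high to low concentration with n = 2.
Q = [Fe²⁺]_dilute/[Fe²⁺]_conc = 0.1/0.55 = 0.182.
E = 0 − (RT/nF) ln Q = −((8.314×280)/(2×96485))(-1.705) = 0.0206 V.

0.021 V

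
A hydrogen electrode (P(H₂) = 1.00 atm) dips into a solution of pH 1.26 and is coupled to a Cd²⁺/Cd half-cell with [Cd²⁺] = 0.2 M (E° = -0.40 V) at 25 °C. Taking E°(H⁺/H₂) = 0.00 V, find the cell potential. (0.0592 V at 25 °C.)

The hydrogen couple is the cathode, so E°_cell = 0.40 V; n = 2.
[H⁺] = 10^(−1.26) = 0.055 M, and Q = [Cd²⁺]·P(H₂) / [H⁺]^2 = 66.2.
E = E° − (0.0592/2) log Q = 0.40 − (0.0592/2)(1.821) = 0.346 V.

0.35 V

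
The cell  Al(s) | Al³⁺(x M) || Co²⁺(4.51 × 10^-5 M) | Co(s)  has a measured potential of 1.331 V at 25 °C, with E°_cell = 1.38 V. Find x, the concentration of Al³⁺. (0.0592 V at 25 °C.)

9.2 × 10^-5 M

From the Nernst equation, log Q = n(E° − E)/0.0592 = 6(1.38 − 1.331)/0.0592 = 4.966, so Q = 9.25 × 10^4.
With Q = [Al³⁺]^2/[Co²⁺]^3 and the known concentrations, [Al³⁺]^2 in the numerator gives [Al³⁺] = 9.2 × 10^-5 M.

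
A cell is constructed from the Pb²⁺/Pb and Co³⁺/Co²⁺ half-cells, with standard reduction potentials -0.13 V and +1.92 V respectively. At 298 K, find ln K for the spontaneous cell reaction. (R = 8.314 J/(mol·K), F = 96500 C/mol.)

ln K = 159.7

E°_cell = +1.92 − (-0.13) = 2.05 V, with n = 2 electrons transferred.
At equilibrium E = 0, so the Nernst equation gives ln K = nFE°/RT = (2)(96500)(2.05)/((8.314)(298)) = 159.69.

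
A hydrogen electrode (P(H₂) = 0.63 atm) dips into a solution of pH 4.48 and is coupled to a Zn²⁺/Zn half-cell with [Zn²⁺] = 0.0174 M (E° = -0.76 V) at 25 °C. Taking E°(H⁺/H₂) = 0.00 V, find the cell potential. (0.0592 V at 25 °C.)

0.55 V

The hydrogen couple is the cathode, so E°_cell = 0.76 V; n = 2.
[H⁺] = 10^(−4.48) = 3.3 × 10^-5 M, and Q = [Zn²⁺]·P(H₂) / [H⁺]^2 = 1 × 10^7.
E = E° − (0.0592/2) log Q = 0.76 − (0.0592/2)(7.000) = 0.553 V.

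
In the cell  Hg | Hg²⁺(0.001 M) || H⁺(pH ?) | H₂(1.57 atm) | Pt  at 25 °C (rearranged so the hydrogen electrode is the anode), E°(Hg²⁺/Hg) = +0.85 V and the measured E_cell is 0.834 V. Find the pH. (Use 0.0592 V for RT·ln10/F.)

E°_cell = 0.85 V and n = 2.
log Q = n(E° − E)/0.0592 = 2×(0.85 − 0.834)/0.0592 = 0.541.
With Q = [H⁺]^2 / ([Hg²⁺]·P(H₂)), solving for [H⁺] gives log[H⁺] = -1.132, so pH = 1.13.

pH = 1.13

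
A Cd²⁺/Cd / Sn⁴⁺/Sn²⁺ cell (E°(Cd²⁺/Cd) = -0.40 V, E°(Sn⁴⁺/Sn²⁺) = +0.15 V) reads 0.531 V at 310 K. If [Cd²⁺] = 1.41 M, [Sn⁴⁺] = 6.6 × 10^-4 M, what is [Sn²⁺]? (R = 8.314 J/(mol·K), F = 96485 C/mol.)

0.0019 M

From the Nernst equation, ln Q = nF(E° − E)/RT = 2×96485×(0.55 − 0.531)/(8.314×310) = 1.423, so Q = 4.15.
With Q = [Cd²⁺]·[Sn²⁺]/[Sn⁴⁺] and the known concentrations, [Sn²⁺] in the numerator gives [Sn²⁺] = 0.0019 M.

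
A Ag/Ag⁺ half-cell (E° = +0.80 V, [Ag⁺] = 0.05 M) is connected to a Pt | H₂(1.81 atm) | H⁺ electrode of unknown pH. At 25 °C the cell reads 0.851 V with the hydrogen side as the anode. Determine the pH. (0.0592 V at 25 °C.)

pH = 2.03

E°_cell = 0.80 V and n = 2.
log Q = n(E° − E)/0.0592 = 2×(0.80 − 0.851)/0.0592 = -1.723.
With Q = [H⁺]^2 / ([Ag⁺]^2·P(H₂)), solving for [H⁺] gives log[H⁺] = -2.034, so pH = 2.03.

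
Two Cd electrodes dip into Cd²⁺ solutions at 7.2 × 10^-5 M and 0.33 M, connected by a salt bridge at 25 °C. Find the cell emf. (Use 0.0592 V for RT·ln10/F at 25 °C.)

0.11 V

Both half-cells are Cd²⁺/Cd, so E°_cell = 0. The concentrated side is the cathode; the cell reaction moves Cd²⁺ from high to low concentration with n = 2.
Q = [Cd²⁺]_dilute/[Cd²⁺]_conc = 7.2 × 10^-5/0.33 = 2.18 × 10^-4.
E = 0 − (0.0592/2) log Q = −(0.0592/2)(-3.661) = 0.1084 V.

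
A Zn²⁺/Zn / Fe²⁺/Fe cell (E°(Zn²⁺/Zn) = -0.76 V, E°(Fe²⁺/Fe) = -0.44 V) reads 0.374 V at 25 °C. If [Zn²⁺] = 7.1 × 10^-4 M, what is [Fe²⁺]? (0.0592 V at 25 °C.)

From the Nernst equation, log Q = n(E° − E)/0.0592 = 2(0.32 − 0.374)/0.0592 = -1.824, so Q = 0.0150.
With Q = [Zn²⁺]/[Fe²⁺] and the known concentrations, [Fe²⁺] in the denominator gives [Fe²⁺] = 0.047 M.

0.047 M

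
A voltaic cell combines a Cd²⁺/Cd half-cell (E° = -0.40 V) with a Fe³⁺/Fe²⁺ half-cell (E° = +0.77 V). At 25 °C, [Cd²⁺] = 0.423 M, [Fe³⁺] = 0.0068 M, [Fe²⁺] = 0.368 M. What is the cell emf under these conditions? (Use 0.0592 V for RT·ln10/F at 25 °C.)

1.08 V

The Fe³⁺/Fe²⁺ couple has the higher reduction potential and acts as the cathode, so E°_cell = +0.77 − (-0.40) = 1.17 V.
Balancing electrons gives n = 2; the reaction quotient is Q = [Cd²⁺]·[Fe²⁺]^2/[Fe³⁺]^2 = 1240.
At 25 °C, E = E° − (0.0592/n) log Q = 1.17 − (0.0592/2)(3.093) = 1.170 − 0.092 = 1.078 V.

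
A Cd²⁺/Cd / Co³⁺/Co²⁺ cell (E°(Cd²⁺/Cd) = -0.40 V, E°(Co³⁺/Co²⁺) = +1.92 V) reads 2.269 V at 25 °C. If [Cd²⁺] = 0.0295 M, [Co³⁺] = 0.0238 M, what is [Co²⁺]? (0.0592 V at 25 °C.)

1.0 M

From the Nernst equation, log Q = n(E° − E)/0.0592 = 2(2.32 − 2.269)/0.0592 = 1.723, so Q = 52.8.
With Q = [Cd²⁺]·[Co²⁺]^2/[Co³⁺]^2 and the known concentrations, [Co²⁺]^2 in the numerator gives [Co²⁺] = 1.0 M.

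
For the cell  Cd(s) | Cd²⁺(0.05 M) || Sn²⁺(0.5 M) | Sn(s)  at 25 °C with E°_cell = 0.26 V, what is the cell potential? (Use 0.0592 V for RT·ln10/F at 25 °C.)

Balancing electrons gives n = 2; the reaction quotient is Q = [Cd²⁺]/[Sn²⁺] = 0.100.
At 25 °C, E = E° − (0.0592/n) log Q = 0.26 − (0.0592/2)(-1.000) = 0.260 + 0.030 = 0.290 V.

0.290 V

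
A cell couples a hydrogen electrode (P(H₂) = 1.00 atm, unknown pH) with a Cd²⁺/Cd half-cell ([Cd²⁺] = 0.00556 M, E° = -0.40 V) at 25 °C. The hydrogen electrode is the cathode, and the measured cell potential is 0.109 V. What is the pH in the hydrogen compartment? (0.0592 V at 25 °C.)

E°_cell = 0.40 V and n = 2.
log Q = n(E° − E)/0.0592 = 2×(0.40 − 0.109)/0.0592 = 9.831.
With Q = [Cd²⁺]·P(H₂) / [H⁺]^2, solving for [H⁺] gives log[H⁺] = -6.043, so pH = 6.04.

pH = 6.04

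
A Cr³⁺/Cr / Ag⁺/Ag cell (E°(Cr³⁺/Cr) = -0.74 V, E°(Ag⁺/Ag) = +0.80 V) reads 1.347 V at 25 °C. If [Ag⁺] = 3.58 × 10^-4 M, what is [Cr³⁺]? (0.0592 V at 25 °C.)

From the Nernst equation, log Q = n(E° − E)/0.0592 = 3(1.54 − 1.347)/0.0592 = 9.780, so Q = 6.03 × 10^9.
With Q = [Cr³⁺]/[Ag⁺]^3 and the known concentrations, [Cr³⁺] in the numerator gives [Cr³⁺] = 0.28 M.

0.28 M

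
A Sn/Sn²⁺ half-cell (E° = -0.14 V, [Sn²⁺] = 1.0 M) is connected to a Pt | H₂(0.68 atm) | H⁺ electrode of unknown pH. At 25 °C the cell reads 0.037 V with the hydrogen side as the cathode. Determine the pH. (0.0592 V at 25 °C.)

pH = 1.82

E°_cell = 0.14 V and n = 2.
log Q = n(E° − E)/0.0592 = 2×(0.14 − 0.037)/0.0592 = 3.480.
With Q = [Sn²⁺]·P(H₂) / [H⁺]^2, solving for [H⁺] gives log[H⁺] = -1.824, so pH = 1.82.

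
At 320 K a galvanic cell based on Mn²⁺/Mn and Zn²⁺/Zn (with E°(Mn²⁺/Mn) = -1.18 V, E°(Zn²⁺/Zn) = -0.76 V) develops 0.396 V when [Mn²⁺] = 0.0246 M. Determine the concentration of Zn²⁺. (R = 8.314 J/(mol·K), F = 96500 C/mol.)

0.0043 M

From the Nernst equation, ln Q = nF(E° − E)/RT = 2×96500×(0.42 − 0.396)/(8.314×320) = 1.741, so Q = 5.70.
With Q = [Mn²⁺]/[Zn²⁺] and the known concentrations, [Zn²⁺] in the denominator gives [Zn²⁺] = 0.0043 M.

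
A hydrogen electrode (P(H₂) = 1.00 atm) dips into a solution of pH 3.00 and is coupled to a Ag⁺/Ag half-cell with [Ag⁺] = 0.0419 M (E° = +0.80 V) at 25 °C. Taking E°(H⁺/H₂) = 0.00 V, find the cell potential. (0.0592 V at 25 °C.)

0.90 V

The Ag⁺/Ag couple is the cathode, so E°_cell = 0.80 V; n = 2.
[H⁺] = 10^(−3.00) = 0.0010 M, and Q = [H⁺]^2 / ([Ag⁺]^2·P(H₂)) = 5.7 × 10^-4.
E = E° − (0.0592/2) log Q = 0.80 − (0.0592/2)(-3.244) = 0.896 V.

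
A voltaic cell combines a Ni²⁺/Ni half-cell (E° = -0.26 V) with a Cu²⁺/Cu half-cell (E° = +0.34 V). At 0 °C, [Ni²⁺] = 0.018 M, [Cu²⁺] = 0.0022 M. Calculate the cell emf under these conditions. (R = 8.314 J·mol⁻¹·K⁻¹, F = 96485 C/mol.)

The Cu²⁺/Cu couple has the higher reduction potential and acts as the cathode, so E°_cell = +0.34 − (-0.26) = 0.60 V.
Balancing electrons gives n = 2; the reaction quotient is Q = [Ni²⁺]/[Cu²⁺] = 8.18.
E = E° − (RT/nF) ln Q = 0.60 − (8.314×273)/(2×96485) × (2.102) = 0.600 − 0.025 = 0.575 V.

0.575 V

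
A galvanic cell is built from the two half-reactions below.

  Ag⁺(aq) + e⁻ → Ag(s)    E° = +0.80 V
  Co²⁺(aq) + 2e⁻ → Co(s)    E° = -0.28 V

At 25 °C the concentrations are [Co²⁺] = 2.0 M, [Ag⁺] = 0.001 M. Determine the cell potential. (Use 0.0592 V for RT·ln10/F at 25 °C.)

The Ag⁺/Ag couple has the higher reduction potential and acts as the cathode, so E°_cell = +0.80 − (-0.28) = 1.08 V.
Balancing electrons gives n = 2; the reaction quotient is Q = [Co²⁺]/[Ag⁺]^2 = 2 × 10^6.
At 25 °C, E = E° − (0.0592/n) log Q = 1.08 − (0.0592/2)(6.301) = 1.080 − 0.187 = 0.893 V.

0.893 V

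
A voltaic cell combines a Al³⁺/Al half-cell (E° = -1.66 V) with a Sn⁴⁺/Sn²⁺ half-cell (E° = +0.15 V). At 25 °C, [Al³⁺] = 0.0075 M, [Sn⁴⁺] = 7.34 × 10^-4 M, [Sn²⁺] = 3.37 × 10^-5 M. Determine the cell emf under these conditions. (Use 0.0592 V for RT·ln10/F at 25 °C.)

1.89 V

The Sn⁴⁺/Sn²⁺ couple has the higher reduction potential and acts as the cathode, so E°_cell = +0.15 − (-1.66) = 1.81 V.
Balancing electrons gives n = 6; the reaction quotient is Q = [Al³⁺]^2·[Sn²⁺]^3/[Sn⁴⁺]^3 = 5.44 × 10^-9.
At 25 °C, E = E° − (0.0592/n) log Q = 1.81 − (0.0592/6)(-8.264) = 1.810 + 0.082 = 1.892 V.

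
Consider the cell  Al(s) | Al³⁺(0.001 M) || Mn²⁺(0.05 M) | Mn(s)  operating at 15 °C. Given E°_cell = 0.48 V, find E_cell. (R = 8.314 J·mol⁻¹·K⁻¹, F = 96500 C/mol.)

0.500 V

Balancing electrons gives n = 6; the reaction quotient is Q = [Al³⁺]^2/[Mn²⁺]^3 = 0.00800.
E = E° − (RT/nF) ln Q = 0.48 − (8.314×288)/(6×96500) × (-4.828) = 0.480 + 0.020 = 0.500 V.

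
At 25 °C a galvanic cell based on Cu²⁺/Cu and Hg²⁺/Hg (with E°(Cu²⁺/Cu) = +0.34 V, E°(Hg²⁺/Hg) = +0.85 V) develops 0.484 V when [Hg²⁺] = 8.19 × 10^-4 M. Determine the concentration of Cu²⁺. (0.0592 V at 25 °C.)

From the Nernst equation, log Q = n(E° − E)/0.0592 = 2(0.51 − 0.484)/0.0592 = 0.878, so Q = 7.56.
With Q = [Cu²⁺]/[Hg²⁺] and the known concentrations, [Cu²⁺] in the numerator gives [Cu²⁺] = 0.0062 M.

0.0062 M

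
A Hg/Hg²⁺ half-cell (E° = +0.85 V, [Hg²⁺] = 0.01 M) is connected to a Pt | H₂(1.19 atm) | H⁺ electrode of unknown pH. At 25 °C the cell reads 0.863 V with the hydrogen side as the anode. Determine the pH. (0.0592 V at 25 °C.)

pH = 1.18

E°_cell = 0.85 V and n = 2.
log Q = n(E° − E)/0.0592 = 2×(0.85 − 0.863)/0.0592 = -0.439.
With Q = [H⁺]^2 / ([Hg²⁺]·P(H₂)), solving for [H⁺] gives log[H⁺] = -1.182, so pH = 1.18.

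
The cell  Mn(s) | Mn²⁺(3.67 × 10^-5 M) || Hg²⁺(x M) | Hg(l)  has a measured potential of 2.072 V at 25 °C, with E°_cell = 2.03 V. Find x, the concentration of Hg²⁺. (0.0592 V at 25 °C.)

From the Nernst equation, log Q = n(E° − E)/0.0592 = 2(2.03 − 2.072)/0.0592 = -1.419, so Q = 0.0381.
With Q = [Mn²⁺]/[Hg²⁺] and the known concentrations, [Hg²⁺] in the denominator gives [Hg²⁺] = 9.6 × 10^-4 M.

9.6 × 10^-4 M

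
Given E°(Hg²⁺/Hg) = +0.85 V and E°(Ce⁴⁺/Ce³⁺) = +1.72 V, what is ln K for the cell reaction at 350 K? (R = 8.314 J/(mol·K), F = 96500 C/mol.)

ln K = 57.7

E°_cell = +1.72 − (+0.85) = 0.87 V, with n = 2 electrons transferred.
At equilibrium E = 0, so the Nernst equation gives ln K = nFE°/RT = (2)(96500)(0.87)/((8.314)(350)) = 57.70.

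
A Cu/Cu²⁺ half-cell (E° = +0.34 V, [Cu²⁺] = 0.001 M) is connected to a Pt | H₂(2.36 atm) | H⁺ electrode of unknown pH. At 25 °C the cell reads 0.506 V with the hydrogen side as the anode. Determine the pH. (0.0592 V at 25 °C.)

E°_cell = 0.34 V and n = 2.
log Q = n(E° − E)/0.0592 = 2×(0.34 − 0.506)/0.0592 = -5.608.
With Q = [H⁺]^2 / ([Cu²⁺]·P(H₂)), solving for [H⁺] gives log[H⁺] = -4.118, so pH = 4.12.

pH = 4.12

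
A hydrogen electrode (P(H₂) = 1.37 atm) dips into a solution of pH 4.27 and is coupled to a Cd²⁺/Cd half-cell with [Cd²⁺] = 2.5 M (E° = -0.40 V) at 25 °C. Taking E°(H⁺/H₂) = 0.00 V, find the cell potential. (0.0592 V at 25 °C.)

0.13 V

The hydrogen couple is the cathode, so E°_cell = 0.40 V; n = 2.
[H⁺] = 10^(−4.27) = 5.4 × 10^-5 M, and Q = [Cd²⁺]·P(H₂) / [H⁺]^2 = 1.19 × 10^9.
E = E° − (0.0592/2) log Q = 0.40 − (0.0592/2)(9.075) = 0.131 V.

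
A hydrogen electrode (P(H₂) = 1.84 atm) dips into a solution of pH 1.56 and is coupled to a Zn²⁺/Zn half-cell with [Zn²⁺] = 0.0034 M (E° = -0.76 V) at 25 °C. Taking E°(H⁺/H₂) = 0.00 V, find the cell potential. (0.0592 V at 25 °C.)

0.73 V

The hydrogen couple is the cathode, so E°_cell = 0.76 V; n = 2.
[H⁺] = 10^(−1.56) = 0.028 M, and Q = [Zn²⁺]·P(H₂) / [H⁺]^2 = 8.25.
E = E° − (0.0592/2) log Q = 0.76 − (0.0592/2)(0.916) = 0.733 V.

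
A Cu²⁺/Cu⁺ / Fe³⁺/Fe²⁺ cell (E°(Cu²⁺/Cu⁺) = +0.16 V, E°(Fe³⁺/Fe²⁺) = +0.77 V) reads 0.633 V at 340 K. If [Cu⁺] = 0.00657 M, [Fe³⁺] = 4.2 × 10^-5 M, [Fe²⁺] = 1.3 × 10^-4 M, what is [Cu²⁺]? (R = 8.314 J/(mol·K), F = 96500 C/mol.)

9.7 × 10^-4 M

From the Nernst equation, ln Q = nF(E° − E)/RT = 1×96500×(0.61 − 0.633)/(8.314×340) = -0.785, so Q = 0.456.
With Q = [Cu²⁺]·[Fe²⁺]/([Cu⁺]·[Fe³⁺]) and the known concentrations, [Cu²⁺] in the numerator gives [Cu²⁺] = 9.7 × 10^-4 M.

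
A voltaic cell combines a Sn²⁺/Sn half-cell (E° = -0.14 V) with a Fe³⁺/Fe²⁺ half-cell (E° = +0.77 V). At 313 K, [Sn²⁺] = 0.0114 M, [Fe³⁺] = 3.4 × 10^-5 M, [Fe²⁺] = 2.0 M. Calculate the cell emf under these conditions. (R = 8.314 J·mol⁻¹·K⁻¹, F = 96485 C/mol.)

The Fe³⁺/Fe²⁺ couple has the higher reduction potential and acts as the cathode, so E°_cell = +0.77 − (-0.14) = 0.91 V.
Balancing electrons gives n = 2; the reaction quotient is Q = [Sn²⁺]·[Fe²⁺]^2/[Fe³⁺]^2 = 3.94 × 10^7.
E = E° − (RT/nF) ln Q = 0.91 − (8.314×313)/(2×96485) × (17.490) = 0.910 − 0.236 = 0.674 V.

0.674 V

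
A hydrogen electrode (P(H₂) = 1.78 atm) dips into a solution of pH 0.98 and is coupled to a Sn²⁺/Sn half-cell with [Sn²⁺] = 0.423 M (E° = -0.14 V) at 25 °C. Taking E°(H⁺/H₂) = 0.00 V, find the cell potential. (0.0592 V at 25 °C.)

The hydrogen couple is the cathode, so E°_cell = 0.14 V; n = 2.
[H⁺] = 10^(−0.98) = 0.10 M, and Q = [Sn²⁺]·P(H₂) / [H⁺]^2 = 68.7.
E = E° − (0.0592/2) log Q = 0.14 − (0.0592/2)(1.837) = 0.086 V.

0.086 V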